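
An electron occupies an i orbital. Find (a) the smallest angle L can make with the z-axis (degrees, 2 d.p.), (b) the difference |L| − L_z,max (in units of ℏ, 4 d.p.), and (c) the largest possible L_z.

θ_min ≈ 22.21°; |L|−L_z,max ≈ 0.4807ℏ; L_z,max = 6ℏ

For an i orbital, l = 6.
cos θ_min = 6/√42, so θ_min ≈ 22.21°.
|L| − L_z,max = (√42 − 6)ℏ ≈ 0.4807ℏ.
L_z,max = lℏ = 6ℏ.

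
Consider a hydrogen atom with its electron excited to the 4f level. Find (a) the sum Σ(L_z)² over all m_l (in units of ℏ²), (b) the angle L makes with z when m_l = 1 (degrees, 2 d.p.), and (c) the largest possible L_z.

The 4f level has l = 3.
Σ m_l² = 28, so Σ(L_z)² = 28 ℏ².
For m_l = 1: cos θ = 1/√12, θ ≈ 73.22°.
L_z,max = lℏ = 3ℏ.

Σ(L_z)² = 28 ℏ²; θ(m_l=1) ≈ 73.22°; L_z,max = 3ℏ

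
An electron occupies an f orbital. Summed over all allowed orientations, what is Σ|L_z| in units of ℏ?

An f state has l = 3.
The allowed m_l values are -3, -2, -1, 0, 1, 2, 3.
Σ|m_l| = l(l+1) = 12.

Σ|L_z| = 12 ℏ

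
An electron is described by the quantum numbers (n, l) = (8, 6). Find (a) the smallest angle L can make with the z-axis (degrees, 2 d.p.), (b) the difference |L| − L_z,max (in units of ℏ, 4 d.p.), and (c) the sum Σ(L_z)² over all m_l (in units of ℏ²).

θ_min ≈ 22.21°; |L|−L_z,max ≈ 0.4807ℏ; Σ(L_z)² = 182 ℏ²

cos θ_min = 6/√42, so θ_min ≈ 22.21°.
|L| − L_z,max = (√42 − 6)ℏ ≈ 0.4807ℏ.
Σ m_l² = 182, so Σ(L_z)² = 182 ℏ².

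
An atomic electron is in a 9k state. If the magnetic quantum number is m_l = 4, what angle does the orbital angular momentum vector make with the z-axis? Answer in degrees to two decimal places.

For 9k, l = 7.
|L|² = l(l+1)ℏ² = 56ℏ², so |L| = 2√14 ℏ.
L_z = m_l ℏ = 4ℏ.
cos θ = L_z/|L| = 4/√56, so θ ≈ 57.69°.

θ ≈ 57.69°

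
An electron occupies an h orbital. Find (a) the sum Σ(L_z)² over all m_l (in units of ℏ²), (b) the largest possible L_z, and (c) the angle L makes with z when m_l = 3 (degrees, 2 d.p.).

The letter h corresponds to l = 5.
Σ m_l² = 110, so Σ(L_z)² = 110 ℏ².
L_z,max = lℏ = 5ℏ.
For m_l = 3: cos θ = 3/√30, θ ≈ 56.79°.

Σ(L_z)² = 110 ℏ²; L_z,max = 5ℏ; θ(m_l=3) ≈ 56.79°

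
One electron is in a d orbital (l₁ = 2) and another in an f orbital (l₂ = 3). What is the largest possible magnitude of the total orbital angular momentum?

|L_tot|_max = √30 ℏ ≈ 5.477ℏ

The total orbital quantum number L ranges from |l₁ − l₂| to l₁ + l₂ in integer steps.
Allowed values: L = 1, 2, 3, 4, 5.
The largest magnitude corresponds to L = 5: |L_tot| = ℏ√(5·6) = √30 ℏ.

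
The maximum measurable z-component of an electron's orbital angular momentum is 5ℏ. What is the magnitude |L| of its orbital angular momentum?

|L| = √30 ℏ ≈ 5.477ℏ

L_z,max = lℏ, so l = 5.
Then |L| = ℏ√(5·6) = √30 ℏ.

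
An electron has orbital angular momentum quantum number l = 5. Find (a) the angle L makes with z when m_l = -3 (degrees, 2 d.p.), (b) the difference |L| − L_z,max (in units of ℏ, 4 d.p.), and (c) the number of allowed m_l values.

For m_l = -3: cos θ = -3/√30, θ ≈ 123.21°.
|L| − L_z,max = (√30 − 5)ℏ ≈ 0.4772ℏ.
There are 2l+1 = 11 values of m_l.

θ(m_l=-3) ≈ 123.21°; |L|−L_z,max ≈ 0.4772ℏ; 11 values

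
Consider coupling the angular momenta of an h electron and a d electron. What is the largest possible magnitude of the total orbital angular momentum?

|L_tot|_max = 2√14 ℏ ≈ 7.483ℏ

Angular momentum addition gives L = |l₁ − l₂|, …, l₁ + l₂.
So L can be 3, 4, 5, 6, 7.
The largest magnitude corresponds to L = 7: |L_tot| = ℏ√(7·8) = 2√14 ℏ.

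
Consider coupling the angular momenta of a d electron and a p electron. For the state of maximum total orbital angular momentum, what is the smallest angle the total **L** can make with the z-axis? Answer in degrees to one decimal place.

By the triangle rule, |l₁ − l₂| ≤ L ≤ l₁ + l₂.
Allowed values: L = 1, 2, 3.
The maximum is L = 3, with |L_tot| = ℏ√(3·4) = 2√3 ℏ.
The minimum angle with z is arccos(3/√12) ≈ 30.0°.

θ_min ≈ 30.0°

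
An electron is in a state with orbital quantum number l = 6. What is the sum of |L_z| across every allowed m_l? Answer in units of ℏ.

m_l ∈ {-6, -5, -4, -3, -2, -1, 0, 1, 2, 3, 4, 5, 6}.
Σ|m_l| = 2(1+2+…+6) = 42.

Σ|L_z| = 42 ℏ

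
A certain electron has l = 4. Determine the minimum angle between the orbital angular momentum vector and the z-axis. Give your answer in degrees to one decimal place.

|L|² = l(l+1)ℏ² = 20ℏ², so |L| = 2√5 ℏ.
The smallest angle corresponds to the largest L_z, i.e. m_l = l = 4, giving L_z = 4ℏ.
cos θ_min = 4/√20, so θ_min ≈ 26.6°.

θ_min ≈ 26.6°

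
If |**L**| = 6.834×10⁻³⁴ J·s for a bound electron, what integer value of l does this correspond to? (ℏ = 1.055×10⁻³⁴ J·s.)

Dividing by ℏ: |L|/ℏ ≈ 6.478.
(|L|/ℏ)² = l(l+1) ≈ 41.96 ⇒ l = 6.

l = 6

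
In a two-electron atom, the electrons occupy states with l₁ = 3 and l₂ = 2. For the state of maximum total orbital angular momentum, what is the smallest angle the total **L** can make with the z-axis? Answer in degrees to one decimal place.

The total orbital quantum number L ranges from |l₁ − l₂| to l₁ + l₂ in integer steps.
So L can be 1, 2, 3, 4, 5.
The maximum is L = 5, with |L_tot| = ℏ√(5·6) = √30 ℏ.
The minimum angle with z is arccos(5/√30) ≈ 24.1°.

θ_min ≈ 24.1°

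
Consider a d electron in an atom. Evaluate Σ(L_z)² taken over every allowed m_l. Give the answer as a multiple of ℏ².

Σ(L_z)² = 10 ℏ²

D corresponds to l = 2.
m_l runs from −2 to 2, i.e. {-2, -1, 0, 1, 2}.
Σ m_l² = 2·(1 + 4) = 10.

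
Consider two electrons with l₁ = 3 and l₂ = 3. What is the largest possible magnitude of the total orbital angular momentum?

The total orbital quantum number L ranges from |l₁ − l₂| to l₁ + l₂ in integer steps.
L ∈ {0, 1, 2, 3, 4, 5, 6}.
The largest magnitude corresponds to L = 6: |L_tot| = ℏ√(6·7) = √42 ℏ.

|L_tot|_max = √42 ℏ ≈ 6.481ℏ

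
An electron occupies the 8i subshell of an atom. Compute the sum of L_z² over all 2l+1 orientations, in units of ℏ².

Σ(L_z)² = 182 ℏ²

For 8i, l = 6.
m_l runs from −6 to 6, i.e. {-6, -5, -4, -3, -2, -1, 0, 1, 2, 3, 4, 5, 6}.
Σ m_l² = l(l+1)(2l+1)/3 = 6·7·13/3 = 182.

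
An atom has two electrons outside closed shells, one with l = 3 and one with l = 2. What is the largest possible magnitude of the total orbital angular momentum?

L runs from |3 − 2| = 1 to 3 + 2 = 5.
Allowed values: L = 1, 2, 3, 4, 5.
The largest magnitude corresponds to L = 5: |L_tot| = ℏ√(5·6) = √30 ℏ.

|L_tot|_max = √30 ℏ ≈ 5.477ℏ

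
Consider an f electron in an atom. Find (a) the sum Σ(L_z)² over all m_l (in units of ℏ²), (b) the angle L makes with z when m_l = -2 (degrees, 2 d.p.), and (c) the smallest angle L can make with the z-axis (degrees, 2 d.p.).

For an f orbital, l = 3.
Σ m_l² = 28, so Σ(L_z)² = 28 ℏ².
For m_l = -2: cos θ = -2/√12, θ ≈ 125.26°.
cos θ_min = 3/√12, so θ_min ≈ 30.00°.

Σ(L_z)² = 28 ℏ²; θ(m_l=-2) ≈ 125.26°; θ_min ≈ 30.00°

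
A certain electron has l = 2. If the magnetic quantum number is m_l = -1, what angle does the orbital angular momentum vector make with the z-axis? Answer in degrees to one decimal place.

θ ≈ 114.1°

|L|² = l(l+1)ℏ² = 6ℏ², so |L| = √6 ℏ.
L_z = m_l ℏ = −1ℏ.
cos θ = L_z/|L| = -1/√6, so θ ≈ 114.1°.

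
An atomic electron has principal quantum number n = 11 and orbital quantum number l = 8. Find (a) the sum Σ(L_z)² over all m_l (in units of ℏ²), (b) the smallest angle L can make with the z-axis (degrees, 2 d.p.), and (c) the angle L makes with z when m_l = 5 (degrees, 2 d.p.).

Σ m_l² = 408, so Σ(L_z)² = 408 ℏ².
cos θ_min = 8/√72, so θ_min ≈ 19.47°.
For m_l = 5: cos θ = 5/√72, θ ≈ 53.90°.

Σ(L_z)² = 408 ℏ²; θ_min ≈ 19.47°; θ(m_l=5) ≈ 53.90°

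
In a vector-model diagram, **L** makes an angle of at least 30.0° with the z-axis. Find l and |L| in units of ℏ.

l = 3, |L| = 2√3 ℏ ≈ 3.464ℏ

At minimum angle, m_l = l, so cos θ = l/√(l(l+1)); cos²θ = l/(l+1) = 0.7500.
Thus l = 0.7500/(1 − 0.7500) ≈ 3.
Then |L| = ℏ√(3·4) = 2√3 ℏ.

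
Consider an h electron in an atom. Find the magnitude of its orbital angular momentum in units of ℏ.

For an h orbital, l = 5.
|L| = ℏ√(l(l+1)) = ℏ√(5·6) = √30 ℏ

|L| = √30 ℏ ≈ 5.477ℏ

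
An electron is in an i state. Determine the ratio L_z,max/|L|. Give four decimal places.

L_z,max/|L| = 0.9258

An i state has l = 6.
|L| = √42 ℏ ≈ 6.4807ℏ, while L_z,max = lℏ = 6ℏ.
L_z,max/|L| = 6/√42 = 0.9258.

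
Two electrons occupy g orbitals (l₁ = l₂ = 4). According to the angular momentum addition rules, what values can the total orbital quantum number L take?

The total orbital quantum number L ranges from |l₁ − l₂| to l₁ + l₂ in integer steps.
So L can be 0, 1, 2, 3, 4, 5, 6, 7, 8.

L = 0, 1, 2, 3, 4, 5, 6, 7, 8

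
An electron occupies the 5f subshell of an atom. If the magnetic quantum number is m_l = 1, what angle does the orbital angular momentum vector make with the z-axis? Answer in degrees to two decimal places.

The 5f subshell has l = 3.
|L| = ℏ√(l(l+1)) = 2√3 ℏ.
L_z = m_l ℏ = 1ℏ.
cos θ = L_z/|L| = 1/√12, so θ ≈ 73.22°.

θ ≈ 73.22°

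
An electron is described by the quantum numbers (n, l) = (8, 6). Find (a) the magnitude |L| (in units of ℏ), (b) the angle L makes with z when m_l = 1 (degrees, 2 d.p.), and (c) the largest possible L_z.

|L| = √42 ℏ ≈ 6.481ℏ; θ(m_l=1) ≈ 81.12°; L_z,max = 6ℏ

|L| = ℏ√(6·7) = √42 ℏ ≈ 6.481ℏ.
For m_l = 1: cos θ = 1/√42, θ ≈ 81.12°.
L_z,max = lℏ = 6ℏ.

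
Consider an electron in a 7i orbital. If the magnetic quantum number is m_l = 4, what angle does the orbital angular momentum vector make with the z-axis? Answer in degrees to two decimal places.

θ ≈ 51.89°

For 7i, l = 6.
|L| = √(l(l+1)) ℏ = √42 ℏ.
L_z = m_l ℏ = 4ℏ.
cos θ = L_z/|L| = 4/√42, so θ ≈ 51.89°.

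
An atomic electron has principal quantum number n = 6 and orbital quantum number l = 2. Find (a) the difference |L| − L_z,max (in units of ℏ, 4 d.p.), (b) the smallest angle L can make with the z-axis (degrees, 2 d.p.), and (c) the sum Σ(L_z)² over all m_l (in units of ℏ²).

|L|−L_z,max ≈ 0.4495ℏ; θ_min ≈ 35.26°; Σ(L_z)² = 10 ℏ²

|L| − L_z,max = (√6 − 2)ℏ ≈ 0.4495ℏ.
cos θ_min = 2/√6, so θ_min ≈ 35.26°.
Σ m_l² = 10, so Σ(L_z)² = 10 ℏ².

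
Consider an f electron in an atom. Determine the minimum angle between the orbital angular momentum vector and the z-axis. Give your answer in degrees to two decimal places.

For an f orbital, l = 3.
|L| = ℏ√(l(l+1)) = 2√3 ℏ.
The smallest angle corresponds to the largest L_z, i.e. m_l = l = 3, giving L_z = 3ℏ.
cos θ_min = 3/√12, so θ_min ≈ 30.00°.

θ_min ≈ 30.00°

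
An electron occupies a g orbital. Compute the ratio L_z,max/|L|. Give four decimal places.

L_z,max/|L| = 0.8944

For a g orbital, l = 4.
|L| = 2√5 ℏ ≈ 4.4721ℏ, while L_z,max = lℏ = 4ℏ.
L_z,max/|L| = 4/√20 = 0.8944.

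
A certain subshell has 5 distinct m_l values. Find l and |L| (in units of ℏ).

l = 2, |L| = √6 ℏ ≈ 2.449ℏ

Since there are 2l+1 = 5 values of m_l, l = 2.
|L| = ℏ√(l(l+1)) = ℏ√(2·3) = √6 ℏ.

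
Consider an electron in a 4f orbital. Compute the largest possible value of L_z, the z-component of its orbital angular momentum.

L_z,max = 3ℏ

For 4f, l = 3.
L_z = m_l ℏ with m_l ∈ {−3, …, 3}; the maximum is m_l = 3.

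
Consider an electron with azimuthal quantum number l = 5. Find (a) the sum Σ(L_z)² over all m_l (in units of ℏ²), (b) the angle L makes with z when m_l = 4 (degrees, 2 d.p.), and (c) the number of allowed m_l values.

Σ m_l² = 110, so Σ(L_z)² = 110 ℏ².
For m_l = 4: cos θ = 4/√30, θ ≈ 43.09°.
There are 2l+1 = 11 values of m_l.

Σ(L_z)² = 110 ℏ²; θ(m_l=4) ≈ 43.09°; 11 values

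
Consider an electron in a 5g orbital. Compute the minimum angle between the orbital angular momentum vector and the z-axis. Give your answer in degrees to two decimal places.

θ_min ≈ 26.57°

For 5g, l = 4.
|L|² = l(l+1)ℏ² = 20ℏ², so |L| = 2√5 ℏ.
The smallest angle corresponds to the largest L_z, i.e. m_l = l = 4, giving L_z = 4ℏ.
cos θ_min = 4/√20, so θ_min ≈ 26.57°.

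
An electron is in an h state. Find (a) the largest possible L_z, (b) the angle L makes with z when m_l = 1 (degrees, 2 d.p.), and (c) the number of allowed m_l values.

For an h orbital, l = 5.
L_z,max = lℏ = 5ℏ.
For m_l = 1: cos θ = 1/√30, θ ≈ 79.48°.
There are 2l+1 = 11 values of m_l.

L_z,max = 5ℏ; θ(m_l=1) ≈ 79.48°; 11 values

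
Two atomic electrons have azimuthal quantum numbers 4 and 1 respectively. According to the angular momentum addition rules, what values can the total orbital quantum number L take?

By the triangle rule, |l₁ − l₂| ≤ L ≤ l₁ + l₂.
So L can be 3, 4, 5.

L = 3, 4, 5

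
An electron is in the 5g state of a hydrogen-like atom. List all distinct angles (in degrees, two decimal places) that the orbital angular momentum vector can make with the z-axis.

θ ∈ {26.57°, 47.87°, 63.43°, 77.08°, 90.00°, 102.92°, 116.57°, 132.13°, 153.43°}

The 5g subshell has l = 4.
|L|² = l(l+1)ℏ² = 20ℏ², so |L| = 2√5 ℏ.
cos θ = m_l/√20 for each m_l ∈ {-4, -3, -2, -1, 0, 1, 2, 3, 4}.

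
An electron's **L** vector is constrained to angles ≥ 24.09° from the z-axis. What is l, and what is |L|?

At minimum angle, m_l = l, so cos θ = l/√(l(l+1)); cos²θ = l/(l+1) = 0.8334.
Solving: l = 5.
Then |L| = ℏ√(5·6) = √30 ℏ.

l = 5, |L| = √30 ℏ ≈ 5.477ℏ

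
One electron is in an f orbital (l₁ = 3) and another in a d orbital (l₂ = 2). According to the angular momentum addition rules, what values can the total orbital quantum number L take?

Angular momentum addition gives L = |l₁ − l₂|, …, l₁ + l₂.
L ∈ {1, 2, 3, 4, 5}.

L = 1, 2, 3, 4, 5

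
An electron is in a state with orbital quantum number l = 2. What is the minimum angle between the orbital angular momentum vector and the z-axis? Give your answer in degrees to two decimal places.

θ_min ≈ 35.26°

|L|² = l(l+1)ℏ² = 6ℏ², so |L| = √6 ℏ.
The smallest angle corresponds to the largest L_z, i.e. m_l = l = 2, giving L_z = 2ℏ.
cos θ_min = 2/√6, so θ_min ≈ 35.26°.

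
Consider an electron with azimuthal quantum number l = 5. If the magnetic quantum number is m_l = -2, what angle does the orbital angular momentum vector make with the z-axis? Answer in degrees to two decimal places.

|L| = ℏ√(l(l+1)) = √30 ℏ.
L_z = m_l ℏ = −2ℏ.
cos θ = L_z/|L| = -2/√30, so θ ≈ 111.42°.

θ ≈ 111.42°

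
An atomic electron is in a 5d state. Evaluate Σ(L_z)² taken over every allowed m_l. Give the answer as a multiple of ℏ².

For 5d, l = 2.
m_l runs from −2 to 2, i.e. {-2, -1, 0, 1, 2}.
Summing m² from −2 to 2: Σ m_l² = 10.

Σ(L_z)² = 10 ℏ²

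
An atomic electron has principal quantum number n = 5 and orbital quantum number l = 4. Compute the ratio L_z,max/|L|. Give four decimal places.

L_z,max/|L| = 0.8944

|L| = 2√5 ℏ ≈ 4.4721ℏ, while L_z,max = lℏ = 4ℏ.
L_z,max/|L| = 4/√20 = 0.8944.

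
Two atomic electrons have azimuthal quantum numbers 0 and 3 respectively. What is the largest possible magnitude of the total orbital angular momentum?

|L_tot|_max = 2√3 ℏ ≈ 3.464ℏ

Angular momentum addition gives L = |l₁ − l₂|, …, l₁ + l₂.
Allowed values: L = 3.
The largest magnitude corresponds to L = 3: |L_tot| = ℏ√(3·4) = 2√3 ℏ.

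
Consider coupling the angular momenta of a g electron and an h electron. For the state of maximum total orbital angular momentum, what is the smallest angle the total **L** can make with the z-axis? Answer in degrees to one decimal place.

The total orbital quantum number L ranges from |l₁ − l₂| to l₁ + l₂ in integer steps.
So L can be 1, 2, 3, 4, 5, 6, 7, 8, 9.
The maximum is L = 9, with |L_tot| = ℏ√(9·10) = 3√10 ℏ.
The minimum angle with z is arccos(9/√90) ≈ 18.4°.

θ_min ≈ 18.4°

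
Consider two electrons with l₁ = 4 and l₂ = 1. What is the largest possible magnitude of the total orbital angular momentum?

|L_tot|_max = √30 ℏ ≈ 5.477ℏ

The total orbital quantum number L ranges from |l₁ − l₂| to l₁ + l₂ in integer steps.
So L can be 3, 4, 5.
The largest magnitude corresponds to L = 5: |L_tot| = ℏ√(5·6) = √30 ℏ.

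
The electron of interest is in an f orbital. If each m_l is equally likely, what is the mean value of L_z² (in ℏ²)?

⟨L_z²⟩ = 4 ℏ²

F corresponds to l = 3.
m_l ∈ {-3, -2, -1, 0, 1, 2, 3}.
⟨L_z²⟩ = ℏ²·(Σ m_l²)/(2l+1) = ℏ²·28/7 = 4ℏ².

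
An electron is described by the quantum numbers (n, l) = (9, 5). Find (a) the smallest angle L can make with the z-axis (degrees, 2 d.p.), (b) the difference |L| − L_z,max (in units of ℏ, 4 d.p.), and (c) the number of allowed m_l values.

cos θ_min = 5/√30, so θ_min ≈ 24.09°.
|L| − L_z,max = (√30 − 5)ℏ ≈ 0.4772ℏ.
There are 2l+1 = 11 values of m_l.

θ_min ≈ 24.09°; |L|−L_z,max ≈ 0.4772ℏ; 11 values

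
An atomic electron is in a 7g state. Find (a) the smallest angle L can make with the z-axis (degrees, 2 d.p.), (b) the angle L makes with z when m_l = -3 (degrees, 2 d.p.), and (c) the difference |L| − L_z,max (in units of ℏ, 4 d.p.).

7g means n = 7, l = 4.
cos θ_min = 4/√20, so θ_min ≈ 26.57°.
For m_l = -3: cos θ = -3/√20, θ ≈ 132.13°.
|L| − L_z,max = (2√5 − 4)ℏ ≈ 0.4721ℏ.

θ_min ≈ 26.57°; θ(m_l=-3) ≈ 132.13°; |L|−L_z,max ≈ 0.4721ℏ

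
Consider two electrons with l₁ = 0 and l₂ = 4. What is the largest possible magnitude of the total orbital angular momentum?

|L_tot|_max = 2√5 ℏ ≈ 4.472ℏ

By the triangle rule, |l₁ − l₂| ≤ L ≤ l₁ + l₂.
L ∈ {4}.
The largest magnitude corresponds to L = 4: |L_tot| = ℏ√(4·5) = 2√5 ℏ.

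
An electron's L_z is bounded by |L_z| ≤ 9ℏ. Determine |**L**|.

L_z,max = lℏ, so l = 9.
|L| = √(l(l+1)) ℏ = 3√10 ℏ.

|L| = 3√10 ℏ ≈ 9.487ℏ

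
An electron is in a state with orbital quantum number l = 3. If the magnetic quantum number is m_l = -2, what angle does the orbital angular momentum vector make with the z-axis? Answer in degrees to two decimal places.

|L| = √(l(l+1)) ℏ = 2√3 ℏ.
L_z = m_l ℏ = −2ℏ.
cos θ = L_z/|L| = -2/√12, so θ ≈ 125.26°.

θ ≈ 125.26°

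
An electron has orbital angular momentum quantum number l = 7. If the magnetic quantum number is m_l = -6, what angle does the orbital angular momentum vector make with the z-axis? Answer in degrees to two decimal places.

|L| = √(l(l+1)) ℏ = 2√14 ℏ.
L_z = m_l ℏ = −6ℏ.
cos θ = L_z/|L| = -6/√56, so θ ≈ 143.30°.

θ ≈ 143.30°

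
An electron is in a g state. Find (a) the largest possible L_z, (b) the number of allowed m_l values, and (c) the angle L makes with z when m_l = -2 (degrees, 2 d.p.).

For a g orbital, l = 4.
L_z,max = lℏ = 4ℏ.
There are 2l+1 = 9 values of m_l.
For m_l = -2: cos θ = -2/√20, θ ≈ 116.57°.

L_z,max = 4ℏ; 9 values; θ(m_l=-2) ≈ 116.57°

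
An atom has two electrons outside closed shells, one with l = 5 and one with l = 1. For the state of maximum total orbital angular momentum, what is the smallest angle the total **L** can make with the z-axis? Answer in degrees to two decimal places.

Angular momentum addition gives L = |l₁ − l₂|, …, l₁ + l₂.
So L can be 4, 5, 6.
The maximum is L = 6, with |L_tot| = ℏ√(6·7) = √42 ℏ.
The minimum angle with z is arccos(6/√42) ≈ 22.21°.

θ_min ≈ 22.21°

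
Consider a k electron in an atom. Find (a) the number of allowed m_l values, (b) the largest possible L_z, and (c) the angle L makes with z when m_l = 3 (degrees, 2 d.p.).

15 values; L_z,max = 7ℏ; θ(m_l=3) ≈ 66.37°

A k state has l = 7.
There are 2l+1 = 15 values of m_l.
L_z,max = lℏ = 7ℏ.
For m_l = 3: cos θ = 3/√56, θ ≈ 66.37°.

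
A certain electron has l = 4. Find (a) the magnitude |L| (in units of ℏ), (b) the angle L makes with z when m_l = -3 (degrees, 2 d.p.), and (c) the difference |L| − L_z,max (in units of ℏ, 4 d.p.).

|L| = 2√5 ℏ ≈ 4.472ℏ; θ(m_l=-3) ≈ 132.13°; |L|−L_z,max ≈ 0.4721ℏ

|L| = ℏ√(4·5) = 2√5 ℏ ≈ 4.472ℏ.
For m_l = -3: cos θ = -3/√20, θ ≈ 132.13°.
|L| − L_z,max = (2√5 − 4)ℏ ≈ 0.4721ℏ.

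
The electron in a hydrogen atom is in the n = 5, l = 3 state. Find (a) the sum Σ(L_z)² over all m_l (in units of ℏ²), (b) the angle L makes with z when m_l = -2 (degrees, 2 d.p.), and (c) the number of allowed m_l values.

Σ(L_z)² = 28 ℏ²; θ(m_l=-2) ≈ 125.26°; 7 values

Σ m_l² = 28, so Σ(L_z)² = 28 ℏ².
For m_l = -2: cos θ = -2/√12, θ ≈ 125.26°.
There are 2l+1 = 7 values of m_l.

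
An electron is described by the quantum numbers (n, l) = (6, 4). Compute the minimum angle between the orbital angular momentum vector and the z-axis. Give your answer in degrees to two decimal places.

|L| = √(l(l+1)) ℏ = 2√5 ℏ.
The smallest angle corresponds to the largest L_z, i.e. m_l = l = 4, giving L_z = 4ℏ.
cos θ_min = 4/√20, so θ_min ≈ 26.57°.

θ_min ≈ 26.57°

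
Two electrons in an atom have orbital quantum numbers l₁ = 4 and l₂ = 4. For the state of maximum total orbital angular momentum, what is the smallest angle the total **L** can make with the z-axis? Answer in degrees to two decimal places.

θ_min ≈ 19.47°

The total orbital quantum number L ranges from |l₁ − l₂| to l₁ + l₂ in integer steps.
So L can be 0, 1, 2, 3, 4, 5, 6, 7, 8.
The maximum is L = 8, with |L_tot| = ℏ√(8·9) = 6√2 ℏ.
The minimum angle with z is arccos(8/√72) ≈ 19.47°.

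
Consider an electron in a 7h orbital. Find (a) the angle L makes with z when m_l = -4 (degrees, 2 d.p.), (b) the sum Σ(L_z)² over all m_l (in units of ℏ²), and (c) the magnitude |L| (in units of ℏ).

For 7h, l = 5.
For m_l = -4: cos θ = -4/√30, θ ≈ 136.91°.
Σ m_l² = 110, so Σ(L_z)² = 110 ℏ².
|L| = ℏ√(5·6) = √30 ℏ ≈ 5.477ℏ.

θ(m_l=-4) ≈ 136.91°; Σ(L_z)² = 110 ℏ²; |L| = √30 ℏ ≈ 5.477ℏ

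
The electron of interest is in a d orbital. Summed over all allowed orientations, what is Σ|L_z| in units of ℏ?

Σ|L_z| = 6 ℏ

A d state has l = 2.
m_l runs from −2 to 2, i.e. {-2, -1, 0, 1, 2}.
Σ|m_l| = 2·2(2+1)/2 = 6.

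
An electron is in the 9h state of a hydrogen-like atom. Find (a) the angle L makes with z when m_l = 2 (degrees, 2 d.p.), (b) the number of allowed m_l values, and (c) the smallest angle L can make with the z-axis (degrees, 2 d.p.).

θ(m_l=2) ≈ 68.58°; 11 values; θ_min ≈ 24.09°

The 9h subshell has l = 5.
For m_l = 2: cos θ = 2/√30, θ ≈ 68.58°.
There are 2l+1 = 11 values of m_l.
cos θ_min = 5/√30, so θ_min ≈ 24.09°.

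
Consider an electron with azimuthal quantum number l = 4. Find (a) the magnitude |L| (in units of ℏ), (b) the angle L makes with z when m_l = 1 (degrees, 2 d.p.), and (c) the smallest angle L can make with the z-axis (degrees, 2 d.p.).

|L| = 2√5 ℏ ≈ 4.472ℏ; θ(m_l=1) ≈ 77.08°; θ_min ≈ 26.57°

|L| = ℏ√(4·5) = 2√5 ℏ ≈ 4.472ℏ.
For m_l = 1: cos θ = 1/√20, θ ≈ 77.08°.
cos θ_min = 4/√20, so θ_min ≈ 26.57°.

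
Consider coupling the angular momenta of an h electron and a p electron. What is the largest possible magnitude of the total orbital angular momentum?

L runs from |5 − 1| = 4 to 5 + 1 = 6.
Allowed values: L = 4, 5, 6.
The largest magnitude corresponds to L = 6: |L_tot| = ℏ√(6·7) = √42 ℏ.

|L_tot|_max = √42 ℏ ≈ 6.481ℏ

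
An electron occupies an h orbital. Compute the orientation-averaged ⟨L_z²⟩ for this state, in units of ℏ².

The letter h corresponds to l = 5.
m_l ∈ {-5, -4, -3, -2, -1, 0, 1, 2, 3, 4, 5}.
⟨L_z²⟩ = ℏ²·(Σ m_l²)/(2l+1) = ℏ²·110/11 = 10ℏ².

⟨L_z²⟩ = 10 ℏ²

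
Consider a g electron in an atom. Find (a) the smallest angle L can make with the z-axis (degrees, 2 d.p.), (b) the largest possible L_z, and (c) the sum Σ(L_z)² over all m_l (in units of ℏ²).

A g state has l = 4.
cos θ_min = 4/√20, so θ_min ≈ 26.57°.
L_z,max = lℏ = 4ℏ.
Σ m_l² = 60, so Σ(L_z)² = 60 ℏ².

θ_min ≈ 26.57°; L_z,max = 4ℏ; Σ(L_z)² = 60 ℏ²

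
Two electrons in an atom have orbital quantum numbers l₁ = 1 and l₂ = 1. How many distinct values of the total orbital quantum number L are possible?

3

The total orbital quantum number L ranges from |l₁ − l₂| to l₁ + l₂ in integer steps.
L ∈ {0, 1, 2}.
That is 3 values.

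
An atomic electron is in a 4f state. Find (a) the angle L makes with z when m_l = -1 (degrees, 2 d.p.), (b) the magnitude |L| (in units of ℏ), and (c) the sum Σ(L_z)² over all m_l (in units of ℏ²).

4f means n = 4, l = 3.
For m_l = -1: cos θ = -1/√12, θ ≈ 106.78°.
|L| = ℏ√(3·4) = 2√3 ℏ ≈ 3.464ℏ.
Σ m_l² = 28, so Σ(L_z)² = 28 ℏ².

θ(m_l=-1) ≈ 106.78°; |L| = 2√3 ℏ ≈ 3.464ℏ; Σ(L_z)² = 28 ℏ²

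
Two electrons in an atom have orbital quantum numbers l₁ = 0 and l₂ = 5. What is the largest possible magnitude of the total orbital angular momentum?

L runs from |0 − 5| = 5 to 0 + 5 = 5.
L ∈ {5}.
The largest magnitude corresponds to L = 5: |L_tot| = ℏ√(5·6) = √30 ℏ.

|L_tot|_max = √30 ℏ ≈ 5.477ℏ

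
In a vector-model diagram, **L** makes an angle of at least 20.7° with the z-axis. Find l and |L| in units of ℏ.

l = 7, |L| = 2√14 ℏ ≈ 7.483ℏ

cos²θ_min = l/(l+1) = 0.8751.
Thus l = 0.8751/(1 − 0.8751) ≈ 7.
Then |L| = ℏ√(7·8) = 2√14 ℏ.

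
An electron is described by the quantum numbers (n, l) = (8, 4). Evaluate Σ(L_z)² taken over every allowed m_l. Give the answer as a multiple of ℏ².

m_l runs from −4 to 4, i.e. {-4, -3, -2, -1, 0, 1, 2, 3, 4}.
Σ m_l² = l(l+1)(2l+1)/3 = 4·5·9/3 = 60.

Σ(L_z)² = 60 ℏ²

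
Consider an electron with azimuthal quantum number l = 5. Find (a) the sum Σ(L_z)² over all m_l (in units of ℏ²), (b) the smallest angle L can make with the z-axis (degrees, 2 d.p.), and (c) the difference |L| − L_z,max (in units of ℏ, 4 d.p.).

Σ(L_z)² = 110 ℏ²; θ_min ≈ 24.09°; |L|−L_z,max ≈ 0.4772ℏ

Σ m_l² = 110, so Σ(L_z)² = 110 ℏ².
cos θ_min = 5/√30, so θ_min ≈ 24.09°.
|L| − L_z,max = (√30 − 5)ℏ ≈ 0.4772ℏ.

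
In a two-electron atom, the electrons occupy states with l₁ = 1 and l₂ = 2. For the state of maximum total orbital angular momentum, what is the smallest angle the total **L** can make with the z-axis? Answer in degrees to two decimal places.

The total orbital quantum number L ranges from |l₁ − l₂| to l₁ + l₂ in integer steps.
So L can be 1, 2, 3.
The maximum is L = 3, with |L_tot| = ℏ√(3·4) = 2√3 ℏ.
The minimum angle with z is arccos(3/√12) ≈ 30.00°.

θ_min ≈ 30.00°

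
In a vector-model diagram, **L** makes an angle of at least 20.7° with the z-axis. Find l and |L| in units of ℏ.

cos²θ_min = l/(l+1) = 0.8751.
Thus l = 0.8751/(1 − 0.8751) ≈ 7.
Then |L| = ℏ√(7·8) = 2√14 ℏ.

l = 7, |L| = 2√14 ℏ ≈ 7.483ℏ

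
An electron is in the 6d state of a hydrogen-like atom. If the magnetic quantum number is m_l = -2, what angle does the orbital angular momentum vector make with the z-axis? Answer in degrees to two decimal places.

For 6d, l = 2.
|L| = √(l(l+1)) ℏ = √6 ℏ.
L_z = m_l ℏ = −2ℏ.
cos θ = L_z/|L| = -2/√6, so θ ≈ 144.74°.

θ ≈ 144.74°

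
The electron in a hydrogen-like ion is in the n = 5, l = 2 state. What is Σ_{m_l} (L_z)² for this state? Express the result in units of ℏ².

m_l ∈ {-2, -1, 0, 1, 2}.
Σ m_l² = 2·(1 + 4) = 10.

Σ(L_z)² = 10 ℏ²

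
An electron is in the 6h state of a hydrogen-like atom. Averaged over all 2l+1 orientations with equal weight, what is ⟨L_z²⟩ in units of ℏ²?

6h means n = 6, l = 5.
m_l runs from −5 to 5, i.e. {-5, -4, -3, -2, -1, 0, 1, 2, 3, 4, 5}.
Average of L_z² over 11 states: 110/11 ℏ² = 10 ℏ².

⟨L_z²⟩ = 10 ℏ²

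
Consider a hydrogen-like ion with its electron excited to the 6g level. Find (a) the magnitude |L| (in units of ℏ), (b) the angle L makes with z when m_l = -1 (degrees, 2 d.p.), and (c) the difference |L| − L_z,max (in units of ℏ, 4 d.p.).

|L| = 2√5 ℏ ≈ 4.472ℏ; θ(m_l=-1) ≈ 102.92°; |L|−L_z,max ≈ 0.4721ℏ

The 6g level has l = 4.
|L| = ℏ√(4·5) = 2√5 ℏ ≈ 4.472ℏ.
For m_l = -1: cos θ = -1/√20, θ ≈ 102.92°.
|L| − L_z,max = (2√5 − 4)ℏ ≈ 0.4721ℏ.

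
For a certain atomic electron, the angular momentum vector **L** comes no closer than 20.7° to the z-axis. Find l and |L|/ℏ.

l = 7, |L| = 2√14 ℏ ≈ 7.483ℏ

At minimum angle, m_l = l, so cos θ = l/√(l(l+1)); cos²θ = l/(l+1) = 0.8751.
Thus l = 0.8751/(1 − 0.8751) ≈ 7.
Then |L| = ℏ√(7·8) = 2√14 ℏ.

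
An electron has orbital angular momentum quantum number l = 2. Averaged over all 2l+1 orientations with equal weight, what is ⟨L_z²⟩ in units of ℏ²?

The allowed m_l values are -2, -1, 0, 1, 2.
⟨L_z²⟩ = ℏ²·(Σ m_l²)/(2l+1) = ℏ²·10/5 = 2ℏ².

⟨L_z²⟩ = 2 ℏ²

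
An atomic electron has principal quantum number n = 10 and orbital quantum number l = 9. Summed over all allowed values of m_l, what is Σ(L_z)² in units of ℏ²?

m_l ∈ {-9, -8, -7, -6, -5, -4, -3, -2, -1, 0, 1, 2, 3, 4, 5, 6, 7, 8, 9}.
Summing m² from −9 to 9: Σ m_l² = 570.

Σ(L_z)² = 570 ℏ²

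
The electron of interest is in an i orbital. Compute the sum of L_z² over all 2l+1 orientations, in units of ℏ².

I corresponds to l = 6.
The allowed m_l values are -6, -5, -4, -3, -2, -1, 0, 1, 2, 3, 4, 5, 6.
Summing m² from −6 to 6: Σ m_l² = 182.

Σ(L_z)² = 182 ℏ²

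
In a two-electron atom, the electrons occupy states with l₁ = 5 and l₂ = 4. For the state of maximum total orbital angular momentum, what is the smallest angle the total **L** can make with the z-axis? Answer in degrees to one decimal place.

L runs from |5 − 4| = 1 to 5 + 4 = 9.
L ∈ {1, 2, 3, 4, 5, 6, 7, 8, 9}.
The maximum is L = 9, with |L_tot| = ℏ√(9·10) = 3√10 ℏ.
The minimum angle with z is arccos(9/√90) ≈ 18.4°.

θ_min ≈ 18.4°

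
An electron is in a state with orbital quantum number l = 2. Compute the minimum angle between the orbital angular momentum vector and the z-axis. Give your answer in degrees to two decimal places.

|L| = ℏ√(l(l+1)) = √6 ℏ.
The smallest angle corresponds to the largest L_z, i.e. m_l = l = 2, giving L_z = 2ℏ.
cos θ_min = 2/√6, so θ_min ≈ 35.26°.

θ_min ≈ 35.26°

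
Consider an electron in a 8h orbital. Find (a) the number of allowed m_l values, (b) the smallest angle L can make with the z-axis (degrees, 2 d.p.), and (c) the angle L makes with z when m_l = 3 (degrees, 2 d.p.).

11 values; θ_min ≈ 24.09°; θ(m_l=3) ≈ 56.79°

8h means n = 8, l = 5.
There are 2l+1 = 11 values of m_l.
cos θ_min = 5/√30, so θ_min ≈ 24.09°.
For m_l = 3: cos θ = 3/√30, θ ≈ 56.79°.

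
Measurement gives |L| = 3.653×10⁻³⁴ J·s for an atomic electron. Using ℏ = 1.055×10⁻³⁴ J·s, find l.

In units of ℏ, |L| ≈ 3.463.
l(l+1) ≈ 3.463² ≈ 11.99, so l = 3.

l = 3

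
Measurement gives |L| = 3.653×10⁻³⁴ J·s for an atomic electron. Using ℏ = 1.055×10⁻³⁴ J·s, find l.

Dividing by ℏ: |L|/ℏ ≈ 3.463.
l(l+1) ≈ 3.463² ≈ 11.99, so l = 3.

l = 3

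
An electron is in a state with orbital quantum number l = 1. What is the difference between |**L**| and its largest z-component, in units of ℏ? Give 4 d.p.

|L| = √2 ℏ ≈ 1.4142ℏ, while L_z,max = lℏ = 1ℏ.
The difference is (√2 − 1)ℏ ≈ 0.4142ℏ.

|L| − L_z,max ≈ 0.4142ℏ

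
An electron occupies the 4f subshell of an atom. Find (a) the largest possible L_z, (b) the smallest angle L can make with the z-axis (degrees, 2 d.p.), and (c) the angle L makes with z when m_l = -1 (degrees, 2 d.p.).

L_z,max = 3ℏ; θ_min ≈ 30.00°; θ(m_l=-1) ≈ 106.78°

For 4f, l = 3.
L_z,max = lℏ = 3ℏ.
cos θ_min = 3/√12, so θ_min ≈ 30.00°.
For m_l = -1: cos θ = -1/√12, θ ≈ 106.78°.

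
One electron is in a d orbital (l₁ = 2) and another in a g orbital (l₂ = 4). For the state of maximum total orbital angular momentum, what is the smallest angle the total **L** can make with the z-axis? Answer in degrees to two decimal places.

θ_min ≈ 22.21°

By the triangle rule, |l₁ − l₂| ≤ L ≤ l₁ + l₂.
Allowed values: L = 2, 3, 4, 5, 6.
The maximum is L = 6, with |L_tot| = ℏ√(6·7) = √42 ℏ.
The minimum angle with z is arccos(6/√42) ≈ 22.21°.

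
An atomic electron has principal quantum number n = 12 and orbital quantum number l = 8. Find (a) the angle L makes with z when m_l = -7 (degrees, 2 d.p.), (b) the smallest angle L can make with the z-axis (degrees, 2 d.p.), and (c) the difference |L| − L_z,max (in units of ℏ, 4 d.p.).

θ(m_l=-7) ≈ 145.58°; θ_min ≈ 19.47°; |L|−L_z,max ≈ 0.4853ℏ

For m_l = -7: cos θ = -7/√72, θ ≈ 145.58°.
cos θ_min = 8/√72, so θ_min ≈ 19.47°.
|L| − L_z,max = (6√2 − 8)ℏ ≈ 0.4853ℏ.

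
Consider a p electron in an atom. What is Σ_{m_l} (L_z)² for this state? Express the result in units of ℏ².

Σ(L_z)² = 2 ℏ²

For a p orbital, l = 1.
m_l ∈ {-1, 0, 1}.
Σ m_l² = 2·(1) = 2.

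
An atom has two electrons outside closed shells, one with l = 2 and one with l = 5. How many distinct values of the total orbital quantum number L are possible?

The total orbital quantum number L ranges from |l₁ − l₂| to l₁ + l₂ in integer steps.
So L can be 3, 4, 5, 6, 7.
That is 5 values.

5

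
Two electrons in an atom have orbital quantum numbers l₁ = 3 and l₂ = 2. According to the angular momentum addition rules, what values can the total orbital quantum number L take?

L = 1, 2, 3, 4, 5

By the triangle rule, |l₁ − l₂| ≤ L ≤ l₁ + l₂.
So L can be 1, 2, 3, 4, 5.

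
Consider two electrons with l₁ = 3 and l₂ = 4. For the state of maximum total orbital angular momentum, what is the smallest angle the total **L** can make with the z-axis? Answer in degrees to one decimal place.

θ_min ≈ 20.7°

L runs from |3 − 4| = 1 to 3 + 4 = 7.
So L can be 1, 2, 3, 4, 5, 6, 7.
The maximum is L = 7, with |L_tot| = ℏ√(7·8) = 2√14 ℏ.
The minimum angle with z is arccos(7/√56) ≈ 20.7°.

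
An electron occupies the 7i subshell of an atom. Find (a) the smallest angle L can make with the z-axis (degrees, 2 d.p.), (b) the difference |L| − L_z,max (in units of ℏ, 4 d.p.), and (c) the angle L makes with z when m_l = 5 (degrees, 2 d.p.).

θ_min ≈ 22.21°; |L|−L_z,max ≈ 0.4807ℏ; θ(m_l=5) ≈ 39.51°

7i means n = 7, l = 6.
cos θ_min = 6/√42, so θ_min ≈ 22.21°.
|L| − L_z,max = (√42 − 6)ℏ ≈ 0.4807ℏ.
For m_l = 5: cos θ = 5/√42, θ ≈ 39.51°.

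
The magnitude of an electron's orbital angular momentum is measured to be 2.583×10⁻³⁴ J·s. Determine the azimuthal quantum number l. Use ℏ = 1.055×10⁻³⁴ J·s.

l = 2

In units of ℏ, |L| ≈ 2.448.
Set l(l+1) = 5.99; the integer solution is l = 2.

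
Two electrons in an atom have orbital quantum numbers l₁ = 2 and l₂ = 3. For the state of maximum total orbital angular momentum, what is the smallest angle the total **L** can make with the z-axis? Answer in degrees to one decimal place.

Angular momentum addition gives L = |l₁ − l₂|, …, l₁ + l₂.
L ∈ {1, 2, 3, 4, 5}.
The maximum is L = 5, with |L_tot| = ℏ√(5·6) = √30 ℏ.
The minimum angle with z is arccos(5/√30) ≈ 24.1°.

θ_min ≈ 24.1°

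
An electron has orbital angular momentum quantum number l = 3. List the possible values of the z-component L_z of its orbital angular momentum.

L_z ∈ {−3ℏ, −2ℏ, −ℏ, 0, ℏ, 2ℏ, 3ℏ}

L_z = m_l ℏ with m_l ranging from −l to +l in integer steps.
For l = 3: m_l ∈ {-3, -2, -1, 0, 1, 2, 3}.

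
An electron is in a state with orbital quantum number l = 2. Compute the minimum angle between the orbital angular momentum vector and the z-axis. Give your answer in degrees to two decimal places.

|L|² = l(l+1)ℏ² = 6ℏ², so |L| = √6 ℏ.
The smallest angle corresponds to the largest L_z, i.e. m_l = l = 2, giving L_z = 2ℏ.
cos θ_min = 2/√6, so θ_min ≈ 35.26°.

θ_min ≈ 35.26°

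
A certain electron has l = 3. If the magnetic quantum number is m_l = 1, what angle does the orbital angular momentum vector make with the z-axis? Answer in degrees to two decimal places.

|L| = √(l(l+1)) ℏ = 2√3 ℏ.
L_z = m_l ℏ = 1ℏ.
cos θ = L_z/|L| = 1/√12, so θ ≈ 73.22°.

θ ≈ 73.22°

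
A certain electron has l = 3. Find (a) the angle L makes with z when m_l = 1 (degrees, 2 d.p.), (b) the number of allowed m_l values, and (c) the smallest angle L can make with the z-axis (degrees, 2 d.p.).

θ(m_l=1) ≈ 73.22°; 7 values; θ_min ≈ 30.00°

For m_l = 1: cos θ = 1/√12, θ ≈ 73.22°.
There are 2l+1 = 7 values of m_l.
cos θ_min = 3/√12, so θ_min ≈ 30.00°.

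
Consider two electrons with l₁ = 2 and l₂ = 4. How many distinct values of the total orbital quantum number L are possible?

5

By the triangle rule, |l₁ − l₂| ≤ L ≤ l₁ + l₂.
L ∈ {2, 3, 4, 5, 6}.
That is 5 values.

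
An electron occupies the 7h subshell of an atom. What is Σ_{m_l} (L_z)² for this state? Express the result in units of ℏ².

Σ(L_z)² = 110 ℏ²

For 7h, l = 5.
m_l ∈ {-5, -4, -3, -2, -1, 0, 1, 2, 3, 4, 5}.
Σ m_l² = 2·(1 + 4 + 9 + 16 + 25) = 110.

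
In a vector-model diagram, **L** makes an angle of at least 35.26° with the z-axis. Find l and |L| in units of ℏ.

l = 2, |L| = √6 ℏ ≈ 2.449ℏ

cos θ_min = l/√(l(l+1)) = √(l/(l+1)), so l/(l+1) = cos²(35.26°) = 0.6667.
Solving: l = 2.
Then |L| = ℏ√(2·3) = √6 ℏ.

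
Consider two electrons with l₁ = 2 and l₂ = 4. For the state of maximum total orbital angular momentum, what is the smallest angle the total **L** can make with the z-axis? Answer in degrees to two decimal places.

L runs from |2 − 4| = 2 to 2 + 4 = 6.
Allowed values: L = 2, 3, 4, 5, 6.
The maximum is L = 6, with |L_tot| = ℏ√(6·7) = √42 ℏ.
The minimum angle with z is arccos(6/√42) ≈ 22.21°.

θ_min ≈ 22.21°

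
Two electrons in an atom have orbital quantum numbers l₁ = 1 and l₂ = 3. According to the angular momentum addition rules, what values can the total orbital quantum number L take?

Angular momentum addition gives L = |l₁ − l₂|, …, l₁ + l₂.
Allowed values: L = 2, 3, 4.

L = 2, 3, 4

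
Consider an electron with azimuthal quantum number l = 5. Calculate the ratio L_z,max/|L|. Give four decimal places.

|L| = √30 ℏ ≈ 5.4772ℏ, while L_z,max = lℏ = 5ℏ.
L_z,max/|L| = 5/√30 = 0.9129.

L_z,max/|L| = 0.9129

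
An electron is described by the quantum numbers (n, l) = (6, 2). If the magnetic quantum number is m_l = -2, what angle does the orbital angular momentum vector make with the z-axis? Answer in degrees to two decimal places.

θ ≈ 144.74°

|L| = √(l(l+1)) ℏ = √6 ℏ.
L_z = m_l ℏ = −2ℏ.
cos θ = L_z/|L| = -2/√6, so θ ≈ 144.74°.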